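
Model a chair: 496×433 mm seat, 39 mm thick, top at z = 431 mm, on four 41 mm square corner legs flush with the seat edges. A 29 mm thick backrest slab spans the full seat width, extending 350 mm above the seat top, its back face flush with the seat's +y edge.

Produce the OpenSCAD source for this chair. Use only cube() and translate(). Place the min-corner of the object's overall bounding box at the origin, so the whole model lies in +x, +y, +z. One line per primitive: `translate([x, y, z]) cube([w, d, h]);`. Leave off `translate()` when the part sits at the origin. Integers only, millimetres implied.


translate([0, 0, 392]) cube([496, 433, 39]);
cube([41, 41, 392]);
translate([455, 0, 0]) cube([41, 41, 392]);
translate([0, 392, 0]) cube([41, 41, 392]);
translate([455, 392, 0]) cube([41, 41, 392]);
translate([0, 404, 431]) cube([496, 29, 350]);


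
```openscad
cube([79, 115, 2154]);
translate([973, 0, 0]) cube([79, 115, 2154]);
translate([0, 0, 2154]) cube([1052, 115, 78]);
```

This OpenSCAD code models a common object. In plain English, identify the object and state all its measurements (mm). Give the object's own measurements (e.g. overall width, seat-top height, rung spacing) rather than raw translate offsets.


A door frame. The clear opening is 894 mm wide and 2154 mm high. Two 79 mm wide jambs, 115 mm deep, stand either side of the opening from the floor to the top of the opening. A 78 mm thick head sits across the top of both jambs, spanning the full outside width of the frame.


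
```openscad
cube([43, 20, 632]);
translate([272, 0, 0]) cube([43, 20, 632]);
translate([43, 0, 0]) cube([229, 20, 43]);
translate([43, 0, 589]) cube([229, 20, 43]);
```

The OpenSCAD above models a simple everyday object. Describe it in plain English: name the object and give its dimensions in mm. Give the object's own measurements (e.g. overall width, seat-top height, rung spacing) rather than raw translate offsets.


A rectangular picture frame lying in the x–z plane (depth along y). The opening is 229 mm wide (x) by 546 mm tall (z), surrounded by a border 43 mm wide on all four sides. The frame is 20 mm deep and is made of two full-height vertical stiles with two horizontal rails fitted between them.


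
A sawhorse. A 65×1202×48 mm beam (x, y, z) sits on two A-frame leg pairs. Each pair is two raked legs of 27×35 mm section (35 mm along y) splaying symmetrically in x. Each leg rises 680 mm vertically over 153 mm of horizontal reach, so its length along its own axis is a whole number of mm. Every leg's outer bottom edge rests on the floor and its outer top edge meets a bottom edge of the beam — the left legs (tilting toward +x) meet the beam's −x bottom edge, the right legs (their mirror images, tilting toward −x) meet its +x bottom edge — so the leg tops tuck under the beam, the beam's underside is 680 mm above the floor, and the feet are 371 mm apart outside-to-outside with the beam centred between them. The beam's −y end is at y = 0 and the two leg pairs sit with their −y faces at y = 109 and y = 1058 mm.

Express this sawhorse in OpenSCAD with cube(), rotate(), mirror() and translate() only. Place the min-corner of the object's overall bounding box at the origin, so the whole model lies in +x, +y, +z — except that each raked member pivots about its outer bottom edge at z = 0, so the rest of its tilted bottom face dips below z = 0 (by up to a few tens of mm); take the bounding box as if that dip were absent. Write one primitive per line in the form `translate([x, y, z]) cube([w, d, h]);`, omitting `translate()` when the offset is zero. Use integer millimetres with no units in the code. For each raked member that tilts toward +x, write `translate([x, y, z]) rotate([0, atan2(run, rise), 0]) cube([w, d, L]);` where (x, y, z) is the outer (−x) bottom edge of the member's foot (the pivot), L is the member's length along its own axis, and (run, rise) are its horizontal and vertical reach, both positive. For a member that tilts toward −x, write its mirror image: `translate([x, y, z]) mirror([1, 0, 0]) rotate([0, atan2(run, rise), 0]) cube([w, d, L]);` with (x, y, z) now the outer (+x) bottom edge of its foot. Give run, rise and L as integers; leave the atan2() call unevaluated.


translate([153, 0, 680]) cube([65, 1202, 48]);
translate([0, 109, 0]) rotate([0, atan2(153, 680), 0]) cube([27, 35, 697]);
translate([371, 109, 0]) mirror([1, 0, 0]) rotate([0, atan2(153, 680), 0]) cube([27, 35, 697]);
translate([0, 1058, 0]) rotate([0, atan2(153, 680), 0]) cube([27, 35, 697]);
translate([371, 1058, 0]) mirror([1, 0, 0]) rotate([0, atan2(153, 680), 0]) cube([27, 35, 697]);


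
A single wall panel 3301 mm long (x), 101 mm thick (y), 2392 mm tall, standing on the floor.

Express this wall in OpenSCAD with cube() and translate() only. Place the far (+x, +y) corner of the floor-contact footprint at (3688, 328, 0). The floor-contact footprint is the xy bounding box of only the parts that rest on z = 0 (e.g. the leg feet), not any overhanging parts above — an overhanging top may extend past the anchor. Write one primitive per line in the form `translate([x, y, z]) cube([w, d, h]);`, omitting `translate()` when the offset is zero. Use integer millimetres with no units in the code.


translate([387, 227, 0]) cube([3301, 101, 2392]);


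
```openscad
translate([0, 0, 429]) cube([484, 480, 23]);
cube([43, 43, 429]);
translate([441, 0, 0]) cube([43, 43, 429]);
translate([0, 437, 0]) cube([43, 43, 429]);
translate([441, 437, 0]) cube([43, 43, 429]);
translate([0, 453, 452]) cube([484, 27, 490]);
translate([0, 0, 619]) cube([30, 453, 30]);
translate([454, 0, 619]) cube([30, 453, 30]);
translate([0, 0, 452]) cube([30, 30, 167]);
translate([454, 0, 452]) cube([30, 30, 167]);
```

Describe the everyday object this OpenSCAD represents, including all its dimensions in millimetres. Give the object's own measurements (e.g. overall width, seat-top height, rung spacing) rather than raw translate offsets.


A chair. The seat is a 484×480×23 mm slab with its top at z = 452 mm, on four 43×43 mm corner legs (flush with the seat edges, standing on z = 0). A flat backrest 27 mm thick, 490 mm tall, spans the full seat width and rises from the seat top along its +y edge, rear face flush with the rear of the seat. Two armrests of 30×30 mm section run along each side from the seat's front edge to the front of the backrest, top faces 197 mm above the seat top and outer faces flush with the seat's x-edges; a 30×30 mm post under the front of each armrest stands on the seat at the front corner.


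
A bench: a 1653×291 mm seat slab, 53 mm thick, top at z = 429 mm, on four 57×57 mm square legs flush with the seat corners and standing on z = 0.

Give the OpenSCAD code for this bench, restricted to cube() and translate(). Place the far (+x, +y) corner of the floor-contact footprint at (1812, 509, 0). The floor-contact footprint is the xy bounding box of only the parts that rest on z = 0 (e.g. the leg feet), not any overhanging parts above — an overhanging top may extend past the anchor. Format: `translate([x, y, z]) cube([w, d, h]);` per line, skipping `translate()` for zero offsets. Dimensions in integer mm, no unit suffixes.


// leg_h = 429 − 53 = 376
translate([159, 218, 376]) cube([1653, 291, 53]);
translate([159, 218, 0]) cube([57, 57, 376]);
translate([159, 452, 0]) cube([57, 57, 376]);
translate([1755, 218, 0]) cube([57, 57, 376]);
translate([1755, 452, 0]) cube([57, 57, 376]);


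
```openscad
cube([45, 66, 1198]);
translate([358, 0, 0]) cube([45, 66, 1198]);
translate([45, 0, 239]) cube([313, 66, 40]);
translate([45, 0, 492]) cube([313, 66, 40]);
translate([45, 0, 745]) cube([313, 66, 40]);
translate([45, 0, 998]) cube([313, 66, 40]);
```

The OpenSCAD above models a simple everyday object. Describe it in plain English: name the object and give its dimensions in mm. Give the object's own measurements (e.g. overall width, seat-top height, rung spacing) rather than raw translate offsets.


A straight ladder. Two 45×66 mm vertical rails, 1198 mm tall, stand 403 mm apart (outside-to-outside) with their front faces coplanar on the −y side. 4 rungs, each 66 mm deep and 40 mm tall, span between the inner faces of the rails, front faces flush with the rails. The lowest rung's underside is at z = 239 mm and rungs are spaced 253 mm apart (underside to underside).


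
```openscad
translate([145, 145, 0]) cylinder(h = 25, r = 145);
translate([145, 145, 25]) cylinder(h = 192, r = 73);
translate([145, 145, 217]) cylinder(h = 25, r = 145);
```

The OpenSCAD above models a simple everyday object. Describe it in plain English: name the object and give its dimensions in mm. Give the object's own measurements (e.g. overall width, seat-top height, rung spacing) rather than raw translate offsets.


A spool: two coaxial disc flanges of radius 145 mm and thickness 25 mm, joined by a core cylinder of radius 73 mm and height 192 mm. The lower flange rests on z = 0 and the three cylinders share a vertical axis.


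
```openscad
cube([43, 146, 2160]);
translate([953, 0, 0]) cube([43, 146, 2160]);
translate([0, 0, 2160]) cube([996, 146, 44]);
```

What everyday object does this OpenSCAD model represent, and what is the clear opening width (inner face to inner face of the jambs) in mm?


A door frame. The clear opening width is 910 mm.

Two 2160 mm tall posts with a header on top — a door frame. The left jamb is 43 mm wide at x = 0; the right jamb starts at x = 953. The clear opening is 953 − 43 = 910 mm.


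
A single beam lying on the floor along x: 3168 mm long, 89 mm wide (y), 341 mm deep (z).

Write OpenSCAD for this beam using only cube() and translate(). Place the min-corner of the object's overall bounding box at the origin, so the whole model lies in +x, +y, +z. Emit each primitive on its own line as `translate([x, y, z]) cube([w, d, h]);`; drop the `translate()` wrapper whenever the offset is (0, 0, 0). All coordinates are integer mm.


cube([3168, 89, 341]);


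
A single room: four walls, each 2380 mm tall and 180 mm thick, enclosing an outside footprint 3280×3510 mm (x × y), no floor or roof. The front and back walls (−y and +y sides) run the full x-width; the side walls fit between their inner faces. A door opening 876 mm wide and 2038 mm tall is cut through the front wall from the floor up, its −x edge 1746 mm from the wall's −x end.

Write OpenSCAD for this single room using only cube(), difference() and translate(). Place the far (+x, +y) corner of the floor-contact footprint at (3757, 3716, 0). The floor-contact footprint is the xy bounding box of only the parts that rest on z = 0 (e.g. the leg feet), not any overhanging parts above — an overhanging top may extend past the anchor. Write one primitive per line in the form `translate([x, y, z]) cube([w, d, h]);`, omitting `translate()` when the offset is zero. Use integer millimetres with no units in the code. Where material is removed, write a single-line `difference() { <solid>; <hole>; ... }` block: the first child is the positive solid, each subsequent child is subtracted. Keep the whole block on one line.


difference() { translate([477, 206, 0]) cube([3280, 180, 2380]); translate([2223, 206, 0]) cube([876, 180, 2038]); }
translate([477, 3536, 0]) cube([3280, 180, 2380]);
translate([477, 386, 0]) cube([180, 3150, 2380]);
translate([3577, 386, 0]) cube([180, 3150, 2380]);


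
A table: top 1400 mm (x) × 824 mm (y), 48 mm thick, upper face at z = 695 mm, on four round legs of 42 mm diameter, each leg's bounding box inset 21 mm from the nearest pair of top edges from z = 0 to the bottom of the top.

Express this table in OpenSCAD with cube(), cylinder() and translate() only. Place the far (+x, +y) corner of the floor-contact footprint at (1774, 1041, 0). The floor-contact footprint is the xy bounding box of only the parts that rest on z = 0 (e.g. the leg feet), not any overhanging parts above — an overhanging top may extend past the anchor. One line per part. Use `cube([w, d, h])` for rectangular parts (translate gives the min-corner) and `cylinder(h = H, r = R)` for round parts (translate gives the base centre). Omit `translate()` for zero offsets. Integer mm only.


translate([395, 238, 647]) cube([1400, 824, 48]);
translate([437, 280, 0]) cylinder(h = 647, r = 21);
translate([1753, 280, 0]) cylinder(h = 647, r = 21);
translate([437, 1020, 0]) cylinder(h = 647, r = 21);
translate([1753, 1020, 0]) cylinder(h = 647, r = 21);


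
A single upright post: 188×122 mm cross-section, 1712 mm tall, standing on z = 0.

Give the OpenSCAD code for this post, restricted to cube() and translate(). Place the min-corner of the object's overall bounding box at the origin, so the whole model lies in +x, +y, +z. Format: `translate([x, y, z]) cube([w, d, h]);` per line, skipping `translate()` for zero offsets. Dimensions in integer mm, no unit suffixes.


cube([188, 122, 1712]);


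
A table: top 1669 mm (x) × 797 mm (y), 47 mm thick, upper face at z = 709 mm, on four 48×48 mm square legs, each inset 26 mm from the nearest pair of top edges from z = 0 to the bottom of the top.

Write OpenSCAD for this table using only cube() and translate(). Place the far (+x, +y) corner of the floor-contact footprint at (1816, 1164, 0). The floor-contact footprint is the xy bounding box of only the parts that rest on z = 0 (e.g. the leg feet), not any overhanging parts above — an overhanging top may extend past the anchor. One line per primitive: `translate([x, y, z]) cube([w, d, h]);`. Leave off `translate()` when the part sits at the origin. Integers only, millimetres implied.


translate([173, 393, 662]) cube([1669, 797, 47]);
translate([199, 419, 0]) cube([48, 48, 662]);
translate([1768, 419, 0]) cube([48, 48, 662]);
translate([199, 1116, 0]) cube([48, 48, 662]);
translate([1768, 1116, 0]) cube([48, 48, 662]);


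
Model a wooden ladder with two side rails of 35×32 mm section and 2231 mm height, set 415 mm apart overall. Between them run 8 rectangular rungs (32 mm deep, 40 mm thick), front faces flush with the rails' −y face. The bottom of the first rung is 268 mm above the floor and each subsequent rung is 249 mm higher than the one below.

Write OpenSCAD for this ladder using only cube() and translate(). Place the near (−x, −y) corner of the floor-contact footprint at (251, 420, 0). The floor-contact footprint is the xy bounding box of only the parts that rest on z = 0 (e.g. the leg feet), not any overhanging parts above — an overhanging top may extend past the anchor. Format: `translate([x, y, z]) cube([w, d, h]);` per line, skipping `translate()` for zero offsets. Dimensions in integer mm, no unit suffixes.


// rung span = 415 - 2*35 = 345
// rung[k] z = 268 + k*249
translate([251, 420, 0]) cube([35, 32, 2231]);
translate([631, 420, 0]) cube([35, 32, 2231]);
translate([286, 420, 268]) cube([345, 32, 40]);
translate([286, 420, 517]) cube([345, 32, 40]);
translate([286, 420, 766]) cube([345, 32, 40]);
translate([286, 420, 1015]) cube([345, 32, 40]);
translate([286, 420, 1264]) cube([345, 32, 40]);
translate([286, 420, 1513]) cube([345, 32, 40]);
translate([286, 420, 1762]) cube([345, 32, 40]);
translate([286, 420, 2011]) cube([345, 32, 40]);


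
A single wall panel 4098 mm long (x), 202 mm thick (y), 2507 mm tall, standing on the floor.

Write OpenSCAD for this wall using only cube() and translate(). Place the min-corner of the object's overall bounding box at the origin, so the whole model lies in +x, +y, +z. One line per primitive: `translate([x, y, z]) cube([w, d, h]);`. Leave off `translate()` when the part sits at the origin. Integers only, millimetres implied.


cube([4098, 202, 2507]);


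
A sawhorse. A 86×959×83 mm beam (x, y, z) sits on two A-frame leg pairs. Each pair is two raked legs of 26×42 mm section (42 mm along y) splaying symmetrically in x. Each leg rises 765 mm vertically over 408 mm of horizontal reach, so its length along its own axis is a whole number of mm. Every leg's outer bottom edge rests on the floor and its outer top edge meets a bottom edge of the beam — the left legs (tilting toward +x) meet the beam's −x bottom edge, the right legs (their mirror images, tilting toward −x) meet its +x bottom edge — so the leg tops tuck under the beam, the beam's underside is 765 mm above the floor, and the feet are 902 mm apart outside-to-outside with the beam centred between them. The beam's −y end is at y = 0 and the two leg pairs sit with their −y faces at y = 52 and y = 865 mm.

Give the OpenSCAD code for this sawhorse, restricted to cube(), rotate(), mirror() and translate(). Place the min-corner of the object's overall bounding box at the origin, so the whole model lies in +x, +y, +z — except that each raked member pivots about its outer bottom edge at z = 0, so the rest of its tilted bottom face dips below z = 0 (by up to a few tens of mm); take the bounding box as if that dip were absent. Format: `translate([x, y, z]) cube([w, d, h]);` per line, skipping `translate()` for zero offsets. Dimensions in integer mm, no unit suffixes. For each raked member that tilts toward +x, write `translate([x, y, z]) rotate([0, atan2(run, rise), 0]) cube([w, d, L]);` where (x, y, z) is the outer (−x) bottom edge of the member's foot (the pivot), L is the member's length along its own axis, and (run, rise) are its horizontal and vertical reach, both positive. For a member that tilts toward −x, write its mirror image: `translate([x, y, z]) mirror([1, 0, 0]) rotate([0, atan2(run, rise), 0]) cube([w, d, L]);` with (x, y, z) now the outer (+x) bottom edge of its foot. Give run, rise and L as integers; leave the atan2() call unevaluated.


translate([408, 0, 765]) cube([86, 959, 83]);
translate([0, 52, 0]) rotate([0, atan2(408, 765), 0]) cube([26, 42, 867]);
translate([902, 52, 0]) mirror([1, 0, 0]) rotate([0, atan2(408, 765), 0]) cube([26, 42, 867]);
translate([0, 865, 0]) rotate([0, atan2(408, 765), 0]) cube([26, 42, 867]);
translate([902, 865, 0]) mirror([1, 0, 0]) rotate([0, atan2(408, 765), 0]) cube([26, 42, 867]);


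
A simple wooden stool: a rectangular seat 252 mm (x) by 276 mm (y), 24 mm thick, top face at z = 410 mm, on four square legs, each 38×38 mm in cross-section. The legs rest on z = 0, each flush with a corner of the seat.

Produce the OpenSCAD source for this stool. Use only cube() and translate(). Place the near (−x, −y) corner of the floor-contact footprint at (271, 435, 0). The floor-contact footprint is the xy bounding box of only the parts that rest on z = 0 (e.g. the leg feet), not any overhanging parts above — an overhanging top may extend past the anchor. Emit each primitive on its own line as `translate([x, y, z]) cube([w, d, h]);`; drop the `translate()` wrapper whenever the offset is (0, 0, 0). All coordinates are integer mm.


translate([271, 435, 386]) cube([252, 276, 24]);
translate([271, 435, 0]) cube([38, 38, 386]);
translate([485, 435, 0]) cube([38, 38, 386]);
translate([271, 673, 0]) cube([38, 38, 386]);
translate([485, 673, 0]) cube([38, 38, 386]);


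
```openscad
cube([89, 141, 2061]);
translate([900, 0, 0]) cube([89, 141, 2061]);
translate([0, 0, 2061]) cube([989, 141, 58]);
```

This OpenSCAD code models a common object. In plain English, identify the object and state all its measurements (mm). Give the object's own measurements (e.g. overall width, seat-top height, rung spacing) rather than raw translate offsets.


A door frame. The clear opening is 811 mm wide and 2061 mm high. Two 89 mm wide jambs, 141 mm deep, stand either side of the opening from the floor to the top of the opening. A 58 mm thick head sits across the top of both jambs, spanning the full outside width of the frame.


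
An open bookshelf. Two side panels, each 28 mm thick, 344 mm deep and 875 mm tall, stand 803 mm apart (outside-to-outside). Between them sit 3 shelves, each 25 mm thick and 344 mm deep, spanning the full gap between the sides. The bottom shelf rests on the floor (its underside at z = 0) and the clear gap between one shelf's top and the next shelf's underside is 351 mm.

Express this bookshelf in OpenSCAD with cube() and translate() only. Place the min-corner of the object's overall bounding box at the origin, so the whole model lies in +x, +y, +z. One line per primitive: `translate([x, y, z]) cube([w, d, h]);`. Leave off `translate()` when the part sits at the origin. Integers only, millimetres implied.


cube([28, 344, 875]);
translate([775, 0, 0]) cube([28, 344, 875]);
translate([28, 0, 0]) cube([747, 344, 25]);
translate([28, 0, 376]) cube([747, 344, 25]);
translate([28, 0, 752]) cube([747, 344, 25]);


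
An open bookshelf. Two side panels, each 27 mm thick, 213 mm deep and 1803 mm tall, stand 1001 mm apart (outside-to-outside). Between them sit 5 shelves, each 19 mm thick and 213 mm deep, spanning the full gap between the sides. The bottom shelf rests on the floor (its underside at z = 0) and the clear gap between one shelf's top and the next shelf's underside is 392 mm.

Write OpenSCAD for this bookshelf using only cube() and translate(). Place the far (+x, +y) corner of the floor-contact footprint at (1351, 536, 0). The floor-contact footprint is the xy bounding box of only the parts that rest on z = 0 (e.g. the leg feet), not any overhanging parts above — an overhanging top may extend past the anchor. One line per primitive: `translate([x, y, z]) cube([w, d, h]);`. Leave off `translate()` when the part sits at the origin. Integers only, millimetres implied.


translate([350, 323, 0]) cube([27, 213, 1803]);
translate([1324, 323, 0]) cube([27, 213, 1803]);
translate([377, 323, 0]) cube([947, 213, 19]);
translate([377, 323, 411]) cube([947, 213, 19]);
translate([377, 323, 822]) cube([947, 213, 19]);
translate([377, 323, 1233]) cube([947, 213, 19]);
translate([377, 323, 1644]) cube([947, 213, 19]);


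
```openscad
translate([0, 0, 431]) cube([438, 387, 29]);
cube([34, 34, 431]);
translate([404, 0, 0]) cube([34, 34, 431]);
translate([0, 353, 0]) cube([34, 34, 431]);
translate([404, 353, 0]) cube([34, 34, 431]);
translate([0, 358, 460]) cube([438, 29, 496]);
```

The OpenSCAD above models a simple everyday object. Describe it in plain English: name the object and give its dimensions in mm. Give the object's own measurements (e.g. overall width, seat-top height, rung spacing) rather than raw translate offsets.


A chair. The seat is a 438×387×29 mm slab with its top at z = 460 mm, on four 34×34 mm corner legs (flush with the seat edges, standing on z = 0). A flat backrest 29 mm thick, 496 mm tall, spans the full seat width and rises from the seat top along its +y edge, rear face flush with the rear of the seat.


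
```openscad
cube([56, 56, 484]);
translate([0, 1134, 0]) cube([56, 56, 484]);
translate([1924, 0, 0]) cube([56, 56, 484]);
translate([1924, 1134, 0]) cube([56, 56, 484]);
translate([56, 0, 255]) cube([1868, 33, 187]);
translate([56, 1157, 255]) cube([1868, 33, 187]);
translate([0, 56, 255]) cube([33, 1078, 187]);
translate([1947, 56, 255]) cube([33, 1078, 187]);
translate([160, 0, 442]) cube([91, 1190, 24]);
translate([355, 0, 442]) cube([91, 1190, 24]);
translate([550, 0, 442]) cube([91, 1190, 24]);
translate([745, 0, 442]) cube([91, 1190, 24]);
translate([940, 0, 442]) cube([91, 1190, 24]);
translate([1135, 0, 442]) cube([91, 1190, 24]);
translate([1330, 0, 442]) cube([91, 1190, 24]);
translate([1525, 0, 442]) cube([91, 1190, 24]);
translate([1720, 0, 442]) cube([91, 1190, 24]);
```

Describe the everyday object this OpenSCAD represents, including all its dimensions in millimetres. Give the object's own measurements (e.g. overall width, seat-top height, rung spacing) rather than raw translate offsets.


A bed frame 1980 mm long (x) by 1190 mm wide (y). Four 56×56 mm corner posts, 484 mm tall, at the corners of the footprint. Four rails of 33 mm thickness and 187 mm height run between adjacent posts with their undersides at z = 255 mm, their outer faces flush with the outside of the frame (the two x-running rails run between the posts' inner faces; the two y-running rails run between the posts' inner faces). 9 slats, each 91 mm wide (x) and 24 mm thick, lie across the top of the two x-running rails, running the full 1190 mm width of the frame in y; along x they sit between the end posts with a 104 mm gap after the −x posts and between neighbouring slats, leaving 113 mm before the +x posts.


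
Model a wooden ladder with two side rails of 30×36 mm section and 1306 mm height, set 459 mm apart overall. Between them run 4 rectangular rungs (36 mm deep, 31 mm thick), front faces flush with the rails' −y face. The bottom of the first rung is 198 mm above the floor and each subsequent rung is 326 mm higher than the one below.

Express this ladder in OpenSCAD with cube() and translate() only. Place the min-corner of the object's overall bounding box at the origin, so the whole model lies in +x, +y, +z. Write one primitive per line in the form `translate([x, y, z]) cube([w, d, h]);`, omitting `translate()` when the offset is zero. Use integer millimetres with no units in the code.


cube([30, 36, 1306]);
translate([429, 0, 0]) cube([30, 36, 1306]);
translate([30, 0, 198]) cube([399, 36, 31]);
translate([30, 0, 524]) cube([399, 36, 31]);
translate([30, 0, 850]) cube([399, 36, 31]);
translate([30, 0, 1176]) cube([399, 36, 31]);


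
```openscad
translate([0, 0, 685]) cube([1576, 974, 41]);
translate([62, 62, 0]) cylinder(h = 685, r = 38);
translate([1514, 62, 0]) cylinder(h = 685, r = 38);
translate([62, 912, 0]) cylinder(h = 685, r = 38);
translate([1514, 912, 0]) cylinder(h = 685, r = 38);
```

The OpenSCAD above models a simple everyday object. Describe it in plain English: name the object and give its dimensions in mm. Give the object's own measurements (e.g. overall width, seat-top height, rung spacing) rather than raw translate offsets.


A rectangular dining table. The top is 1576×974×41 mm with its upper surface at z = 726 mm. It stands on four round legs of 76 mm diameter, each leg's bounding box inset 24 mm from the nearest pair of top edges, running from the floor to the underside of the top.


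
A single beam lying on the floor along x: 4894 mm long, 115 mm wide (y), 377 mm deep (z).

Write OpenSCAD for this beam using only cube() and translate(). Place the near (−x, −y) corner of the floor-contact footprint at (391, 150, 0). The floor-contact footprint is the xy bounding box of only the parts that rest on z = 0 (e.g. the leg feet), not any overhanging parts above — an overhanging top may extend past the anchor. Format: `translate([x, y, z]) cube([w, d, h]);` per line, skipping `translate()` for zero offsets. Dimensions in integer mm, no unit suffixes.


translate([391, 150, 0]) cube([4894, 115, 377]);


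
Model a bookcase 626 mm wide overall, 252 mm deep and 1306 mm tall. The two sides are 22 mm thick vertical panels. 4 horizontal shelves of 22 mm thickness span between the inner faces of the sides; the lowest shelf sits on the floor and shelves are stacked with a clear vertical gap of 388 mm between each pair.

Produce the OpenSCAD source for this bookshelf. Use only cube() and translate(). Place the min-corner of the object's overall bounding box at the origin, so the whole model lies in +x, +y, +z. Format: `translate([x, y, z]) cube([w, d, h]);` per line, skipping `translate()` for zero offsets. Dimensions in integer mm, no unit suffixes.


cube([22, 252, 1306]);
translate([604, 0, 0]) cube([22, 252, 1306]);
translate([22, 0, 0]) cube([582, 252, 22]);
translate([22, 0, 410]) cube([582, 252, 22]);
translate([22, 0, 820]) cube([582, 252, 22]);
translate([22, 0, 1230]) cube([582, 252, 22]);


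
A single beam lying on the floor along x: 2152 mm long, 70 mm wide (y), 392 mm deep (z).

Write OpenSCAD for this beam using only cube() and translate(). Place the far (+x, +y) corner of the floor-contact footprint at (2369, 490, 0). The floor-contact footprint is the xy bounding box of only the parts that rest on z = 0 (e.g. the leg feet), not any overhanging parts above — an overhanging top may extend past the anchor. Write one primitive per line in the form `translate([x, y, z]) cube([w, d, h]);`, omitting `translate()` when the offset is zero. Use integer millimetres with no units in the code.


translate([217, 420, 0]) cube([2152, 70, 392]);


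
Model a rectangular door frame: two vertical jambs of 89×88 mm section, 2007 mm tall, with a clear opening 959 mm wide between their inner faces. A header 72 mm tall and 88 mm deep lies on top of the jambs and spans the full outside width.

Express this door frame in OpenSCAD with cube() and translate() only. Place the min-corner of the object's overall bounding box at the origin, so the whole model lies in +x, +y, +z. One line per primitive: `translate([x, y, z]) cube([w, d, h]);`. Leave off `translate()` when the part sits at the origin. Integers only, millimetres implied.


cube([89, 88, 2007]);
translate([1048, 0, 0]) cube([89, 88, 2007]);
translate([0, 0, 2007]) cube([1137, 88, 72]);


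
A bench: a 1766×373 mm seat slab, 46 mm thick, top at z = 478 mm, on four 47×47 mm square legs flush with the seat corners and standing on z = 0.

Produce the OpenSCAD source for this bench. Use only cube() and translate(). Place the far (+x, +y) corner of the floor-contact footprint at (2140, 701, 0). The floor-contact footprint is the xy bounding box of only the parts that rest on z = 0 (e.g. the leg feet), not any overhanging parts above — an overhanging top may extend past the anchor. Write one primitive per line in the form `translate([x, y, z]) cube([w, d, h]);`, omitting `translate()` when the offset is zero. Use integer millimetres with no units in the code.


translate([374, 328, 432]) cube([1766, 373, 46]);
translate([374, 328, 0]) cube([47, 47, 432]);
translate([374, 654, 0]) cube([47, 47, 432]);
translate([2093, 328, 0]) cube([47, 47, 432]);
translate([2093, 654, 0]) cube([47, 47, 432]);


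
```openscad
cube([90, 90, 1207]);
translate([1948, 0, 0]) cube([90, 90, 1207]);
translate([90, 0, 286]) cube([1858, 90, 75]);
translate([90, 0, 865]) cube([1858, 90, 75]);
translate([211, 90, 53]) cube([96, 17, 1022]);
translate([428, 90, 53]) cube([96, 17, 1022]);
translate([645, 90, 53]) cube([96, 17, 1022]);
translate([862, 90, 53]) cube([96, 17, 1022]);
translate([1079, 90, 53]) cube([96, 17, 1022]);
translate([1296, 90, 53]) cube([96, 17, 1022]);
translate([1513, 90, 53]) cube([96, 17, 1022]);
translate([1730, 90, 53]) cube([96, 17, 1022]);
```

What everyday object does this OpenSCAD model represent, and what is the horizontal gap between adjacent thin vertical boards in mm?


A fence section. The picket gap is 121 mm.

Two posts, two rails, 8 pickets — a fence section. Span 1858 mm holds 8 pickets of 96 mm with 9 equal gaps: ⌊(1858 − 8·96) / 9⌋ = 121 mm.


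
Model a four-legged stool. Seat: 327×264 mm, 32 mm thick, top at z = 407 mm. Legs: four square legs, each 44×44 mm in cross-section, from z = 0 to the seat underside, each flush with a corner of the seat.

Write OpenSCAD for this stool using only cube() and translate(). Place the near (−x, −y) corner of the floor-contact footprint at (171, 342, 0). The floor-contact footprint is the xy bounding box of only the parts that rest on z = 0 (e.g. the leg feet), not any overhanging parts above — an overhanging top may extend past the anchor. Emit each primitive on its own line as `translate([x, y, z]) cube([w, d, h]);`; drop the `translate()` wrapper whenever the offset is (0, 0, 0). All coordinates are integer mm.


// leg_h = 407 - 32 = 375
translate([171, 342, 375]) cube([327, 264, 32]);
translate([171, 342, 0]) cube([44, 44, 375]);
translate([454, 342, 0]) cube([44, 44, 375]);
translate([171, 562, 0]) cube([44, 44, 375]);
translate([454, 562, 0]) cube([44, 44, 375]);


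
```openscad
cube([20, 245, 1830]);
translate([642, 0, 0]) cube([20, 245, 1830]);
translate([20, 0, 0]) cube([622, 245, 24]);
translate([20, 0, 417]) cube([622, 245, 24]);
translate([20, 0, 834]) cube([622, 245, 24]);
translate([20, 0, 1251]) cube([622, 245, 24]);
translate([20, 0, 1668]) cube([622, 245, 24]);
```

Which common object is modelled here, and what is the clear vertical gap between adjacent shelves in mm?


A bookshelf. The clear shelf gap is 393 mm.

Two tall side panels with 5 horizontal boards between them — a bookshelf. The first two shelf undersides are at z = 0 and z = 417; with shelf thickness 24, the clear gap is 417 − 0 − 24 = 393 mm.


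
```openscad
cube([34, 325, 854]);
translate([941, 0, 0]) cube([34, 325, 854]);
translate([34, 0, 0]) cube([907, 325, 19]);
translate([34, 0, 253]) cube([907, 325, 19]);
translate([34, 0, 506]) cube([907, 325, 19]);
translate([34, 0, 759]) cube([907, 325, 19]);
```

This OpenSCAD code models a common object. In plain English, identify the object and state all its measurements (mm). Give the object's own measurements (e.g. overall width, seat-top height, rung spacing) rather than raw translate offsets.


An open bookshelf. Two side panels, each 34 mm thick, 325 mm deep and 854 mm tall, stand 975 mm apart (outside-to-outside). Between them sit 4 shelves, each 19 mm thick and 325 mm deep, spanning the full gap between the sides. The bottom shelf rests on the floor (its underside at z = 0) and the clear gap between one shelf's top and the next shelf's underside is 234 mm.


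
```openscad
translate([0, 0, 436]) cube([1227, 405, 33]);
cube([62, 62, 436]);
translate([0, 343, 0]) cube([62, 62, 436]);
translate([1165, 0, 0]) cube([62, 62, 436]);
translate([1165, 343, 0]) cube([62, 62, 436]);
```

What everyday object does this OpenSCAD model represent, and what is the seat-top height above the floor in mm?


A bench. The seat-top height is 469 mm.

A long slab on four corner posts — a bench. The slab sits at z = 436 with thickness 33, so the top is 436 + 33 = 469 mm.


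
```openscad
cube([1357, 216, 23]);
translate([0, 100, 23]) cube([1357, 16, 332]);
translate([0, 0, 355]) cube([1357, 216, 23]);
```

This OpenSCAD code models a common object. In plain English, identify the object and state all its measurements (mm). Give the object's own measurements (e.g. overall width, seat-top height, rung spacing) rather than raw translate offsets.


An I-beam lying along x, 1357 mm long. Overall section height 378 mm. Two flanges 216 mm wide (y) and 23 mm thick, one on the floor and one at the top; a web 16 mm thick runs between them, centred on the flange width.


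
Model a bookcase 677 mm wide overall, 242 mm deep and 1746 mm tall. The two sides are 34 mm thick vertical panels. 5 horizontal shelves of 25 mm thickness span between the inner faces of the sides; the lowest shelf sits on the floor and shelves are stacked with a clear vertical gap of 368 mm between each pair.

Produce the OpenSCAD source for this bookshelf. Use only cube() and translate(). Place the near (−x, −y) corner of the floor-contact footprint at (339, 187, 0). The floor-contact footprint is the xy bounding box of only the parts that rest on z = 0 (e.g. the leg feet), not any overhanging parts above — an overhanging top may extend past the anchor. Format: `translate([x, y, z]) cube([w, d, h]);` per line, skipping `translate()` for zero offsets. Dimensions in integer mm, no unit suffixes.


translate([339, 187, 0]) cube([34, 242, 1746]);
translate([982, 187, 0]) cube([34, 242, 1746]);
translate([373, 187, 0]) cube([609, 242, 25]);
translate([373, 187, 393]) cube([609, 242, 25]);
translate([373, 187, 786]) cube([609, 242, 25]);
translate([373, 187, 1179]) cube([609, 242, 25]);
translate([373, 187, 1572]) cube([609, 242, 25]);


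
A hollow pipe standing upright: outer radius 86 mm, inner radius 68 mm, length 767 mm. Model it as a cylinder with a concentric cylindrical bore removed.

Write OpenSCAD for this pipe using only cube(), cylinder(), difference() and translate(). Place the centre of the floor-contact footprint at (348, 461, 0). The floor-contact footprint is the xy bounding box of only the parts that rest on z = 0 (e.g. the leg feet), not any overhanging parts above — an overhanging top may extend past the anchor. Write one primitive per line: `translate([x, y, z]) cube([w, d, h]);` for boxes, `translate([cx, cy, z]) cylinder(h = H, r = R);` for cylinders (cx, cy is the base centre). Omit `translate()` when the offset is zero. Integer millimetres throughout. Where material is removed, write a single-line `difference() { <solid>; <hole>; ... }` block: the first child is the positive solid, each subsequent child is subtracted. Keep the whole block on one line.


difference() { translate([348, 461, 0]) cylinder(h = 767, r = 86); translate([348, 461, 0]) cylinder(h = 767, r = 68); }


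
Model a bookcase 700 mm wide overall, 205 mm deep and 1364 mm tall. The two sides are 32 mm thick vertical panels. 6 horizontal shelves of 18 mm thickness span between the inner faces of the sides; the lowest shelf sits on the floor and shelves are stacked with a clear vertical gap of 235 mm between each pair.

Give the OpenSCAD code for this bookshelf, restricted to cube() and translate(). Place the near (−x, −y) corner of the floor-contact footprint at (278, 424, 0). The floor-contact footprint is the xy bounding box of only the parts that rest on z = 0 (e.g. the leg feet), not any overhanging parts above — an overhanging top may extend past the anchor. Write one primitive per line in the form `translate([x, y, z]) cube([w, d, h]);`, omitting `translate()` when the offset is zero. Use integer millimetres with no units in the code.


translate([278, 424, 0]) cube([32, 205, 1364]);
translate([946, 424, 0]) cube([32, 205, 1364]);
translate([310, 424, 0]) cube([636, 205, 18]);
translate([310, 424, 253]) cube([636, 205, 18]);
translate([310, 424, 506]) cube([636, 205, 18]);
translate([310, 424, 759]) cube([636, 205, 18]);
translate([310, 424, 1012]) cube([636, 205, 18]);
translate([310, 424, 1265]) cube([636, 205, 18]);


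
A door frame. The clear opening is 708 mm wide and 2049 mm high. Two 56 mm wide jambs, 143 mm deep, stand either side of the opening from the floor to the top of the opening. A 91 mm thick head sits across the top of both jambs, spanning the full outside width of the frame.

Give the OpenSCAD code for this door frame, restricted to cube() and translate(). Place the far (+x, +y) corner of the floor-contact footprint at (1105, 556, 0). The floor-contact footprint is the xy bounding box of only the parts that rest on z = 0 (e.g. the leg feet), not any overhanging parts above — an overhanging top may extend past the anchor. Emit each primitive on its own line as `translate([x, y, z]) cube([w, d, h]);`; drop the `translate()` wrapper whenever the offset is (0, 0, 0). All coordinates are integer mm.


translate([285, 413, 0]) cube([56, 143, 2049]);
translate([1049, 413, 0]) cube([56, 143, 2049]);
translate([285, 413, 2049]) cube([820, 143, 91]);


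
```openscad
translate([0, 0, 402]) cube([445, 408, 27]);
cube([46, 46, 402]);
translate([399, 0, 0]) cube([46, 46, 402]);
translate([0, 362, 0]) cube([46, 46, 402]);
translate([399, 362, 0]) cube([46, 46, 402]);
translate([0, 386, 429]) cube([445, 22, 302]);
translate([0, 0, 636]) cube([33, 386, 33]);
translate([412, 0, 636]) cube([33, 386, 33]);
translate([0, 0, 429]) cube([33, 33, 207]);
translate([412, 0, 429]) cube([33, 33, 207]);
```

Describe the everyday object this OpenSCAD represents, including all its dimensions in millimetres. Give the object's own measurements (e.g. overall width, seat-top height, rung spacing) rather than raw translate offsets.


A chair. The seat is a 445×408×27 mm slab with its top at z = 429 mm, on four 46×46 mm corner legs (flush with the seat edges, standing on z = 0). A flat backrest 22 mm thick, 302 mm tall, spans the full seat width and rises from the seat top along its +y edge, rear face flush with the rear of the seat. Two armrests of 33×33 mm section run along each side from the seat's front edge to the front of the backrest, top faces 240 mm above the seat top and outer faces flush with the seat's x-edges; a 33×33 mm post under the front of each armrest stands on the seat at the front corner.


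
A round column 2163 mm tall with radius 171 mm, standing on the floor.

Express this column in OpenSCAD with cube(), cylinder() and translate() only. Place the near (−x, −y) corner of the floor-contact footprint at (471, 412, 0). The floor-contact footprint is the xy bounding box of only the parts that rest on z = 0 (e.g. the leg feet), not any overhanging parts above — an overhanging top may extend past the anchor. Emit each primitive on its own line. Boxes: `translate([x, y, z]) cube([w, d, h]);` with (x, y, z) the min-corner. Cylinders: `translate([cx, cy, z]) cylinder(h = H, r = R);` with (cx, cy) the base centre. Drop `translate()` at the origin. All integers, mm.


translate([642, 583, 0]) cylinder(h = 2163, r = 171);
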